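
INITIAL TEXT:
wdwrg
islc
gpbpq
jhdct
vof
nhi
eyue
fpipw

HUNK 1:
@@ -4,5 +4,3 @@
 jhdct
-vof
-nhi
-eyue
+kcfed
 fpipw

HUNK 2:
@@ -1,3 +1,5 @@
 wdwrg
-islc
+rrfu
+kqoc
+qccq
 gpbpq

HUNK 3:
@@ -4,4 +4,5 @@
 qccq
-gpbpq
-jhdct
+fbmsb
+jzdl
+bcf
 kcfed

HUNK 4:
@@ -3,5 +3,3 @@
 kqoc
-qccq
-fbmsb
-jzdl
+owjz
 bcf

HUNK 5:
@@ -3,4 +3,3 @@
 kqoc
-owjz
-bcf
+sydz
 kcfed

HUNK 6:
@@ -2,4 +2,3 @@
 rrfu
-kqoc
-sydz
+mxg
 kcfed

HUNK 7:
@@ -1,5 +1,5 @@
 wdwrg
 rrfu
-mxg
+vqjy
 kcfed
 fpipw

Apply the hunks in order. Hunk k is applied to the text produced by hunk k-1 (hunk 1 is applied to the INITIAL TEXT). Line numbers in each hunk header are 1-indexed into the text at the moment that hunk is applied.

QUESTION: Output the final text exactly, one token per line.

Answer: wdwrg
rrfu
vqjy
kcfed
fpipw

Derivation:
Hunk 1: at line 4 remove [vof,nhi,eyue] add [kcfed] -> 6 lines: wdwrg islc gpbpq jhdct kcfed fpipw
Hunk 2: at line 1 remove [islc] add [rrfu,kqoc,qccq] -> 8 lines: wdwrg rrfu kqoc qccq gpbpq jhdct kcfed fpipw
Hunk 3: at line 4 remove [gpbpq,jhdct] add [fbmsb,jzdl,bcf] -> 9 lines: wdwrg rrfu kqoc qccq fbmsb jzdl bcf kcfed fpipw
Hunk 4: at line 3 remove [qccq,fbmsb,jzdl] add [owjz] -> 7 lines: wdwrg rrfu kqoc owjz bcf kcfed fpipw
Hunk 5: at line 3 remove [owjz,bcf] add [sydz] -> 6 lines: wdwrg rrfu kqoc sydz kcfed fpipw
Hunk 6: at line 2 remove [kqoc,sydz] add [mxg] -> 5 lines: wdwrg rrfu mxg kcfed fpipw
Hunk 7: at line 1 remove [mxg] add [vqjy] -> 5 lines: wdwrg rrfu vqjy kcfed fpipw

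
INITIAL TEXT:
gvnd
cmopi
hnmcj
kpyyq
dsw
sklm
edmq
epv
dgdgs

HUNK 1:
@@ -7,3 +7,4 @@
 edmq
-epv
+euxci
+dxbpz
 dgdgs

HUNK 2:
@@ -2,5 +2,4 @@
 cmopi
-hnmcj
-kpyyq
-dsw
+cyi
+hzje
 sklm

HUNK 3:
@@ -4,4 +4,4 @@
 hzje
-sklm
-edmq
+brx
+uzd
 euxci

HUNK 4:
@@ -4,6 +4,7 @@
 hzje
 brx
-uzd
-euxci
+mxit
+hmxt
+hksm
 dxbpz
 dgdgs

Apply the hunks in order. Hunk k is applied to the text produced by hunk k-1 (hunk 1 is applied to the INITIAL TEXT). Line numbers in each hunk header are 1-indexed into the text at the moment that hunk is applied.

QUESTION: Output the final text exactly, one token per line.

Hunk 1: at line 7 remove [epv] add [euxci,dxbpz] -> 10 lines: gvnd cmopi hnmcj kpyyq dsw sklm edmq euxci dxbpz dgdgs
Hunk 2: at line 2 remove [hnmcj,kpyyq,dsw] add [cyi,hzje] -> 9 lines: gvnd cmopi cyi hzje sklm edmq euxci dxbpz dgdgs
Hunk 3: at line 4 remove [sklm,edmq] add [brx,uzd] -> 9 lines: gvnd cmopi cyi hzje brx uzd euxci dxbpz dgdgs
Hunk 4: at line 4 remove [uzd,euxci] add [mxit,hmxt,hksm] -> 10 lines: gvnd cmopi cyi hzje brx mxit hmxt hksm dxbpz dgdgs

Answer: gvnd
cmopi
cyi
hzje
brx
mxit
hmxt
hksm
dxbpz
dgdgs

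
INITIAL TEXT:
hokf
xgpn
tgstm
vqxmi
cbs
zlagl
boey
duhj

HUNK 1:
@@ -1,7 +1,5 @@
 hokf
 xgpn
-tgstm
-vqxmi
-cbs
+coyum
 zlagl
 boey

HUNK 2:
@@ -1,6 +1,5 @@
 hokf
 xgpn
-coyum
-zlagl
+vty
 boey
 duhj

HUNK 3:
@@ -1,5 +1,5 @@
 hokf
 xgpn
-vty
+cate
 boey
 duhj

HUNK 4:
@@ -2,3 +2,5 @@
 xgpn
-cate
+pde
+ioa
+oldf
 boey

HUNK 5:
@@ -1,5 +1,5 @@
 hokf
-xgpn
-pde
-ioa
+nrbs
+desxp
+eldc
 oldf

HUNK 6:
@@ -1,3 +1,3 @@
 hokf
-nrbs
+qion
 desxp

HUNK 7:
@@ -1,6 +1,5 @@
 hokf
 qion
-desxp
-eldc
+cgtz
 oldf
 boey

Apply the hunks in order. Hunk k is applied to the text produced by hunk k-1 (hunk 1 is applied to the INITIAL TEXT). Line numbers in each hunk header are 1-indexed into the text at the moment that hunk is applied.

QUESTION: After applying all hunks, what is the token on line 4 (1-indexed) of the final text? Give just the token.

Hunk 1: at line 1 remove [tgstm,vqxmi,cbs] add [coyum] -> 6 lines: hokf xgpn coyum zlagl boey duhj
Hunk 2: at line 1 remove [coyum,zlagl] add [vty] -> 5 lines: hokf xgpn vty boey duhj
Hunk 3: at line 1 remove [vty] add [cate] -> 5 lines: hokf xgpn cate boey duhj
Hunk 4: at line 2 remove [cate] add [pde,ioa,oldf] -> 7 lines: hokf xgpn pde ioa oldf boey duhj
Hunk 5: at line 1 remove [xgpn,pde,ioa] add [nrbs,desxp,eldc] -> 7 lines: hokf nrbs desxp eldc oldf boey duhj
Hunk 6: at line 1 remove [nrbs] add [qion] -> 7 lines: hokf qion desxp eldc oldf boey duhj
Hunk 7: at line 1 remove [desxp,eldc] add [cgtz] -> 6 lines: hokf qion cgtz oldf boey duhj
Final line 4: oldf

Answer: oldf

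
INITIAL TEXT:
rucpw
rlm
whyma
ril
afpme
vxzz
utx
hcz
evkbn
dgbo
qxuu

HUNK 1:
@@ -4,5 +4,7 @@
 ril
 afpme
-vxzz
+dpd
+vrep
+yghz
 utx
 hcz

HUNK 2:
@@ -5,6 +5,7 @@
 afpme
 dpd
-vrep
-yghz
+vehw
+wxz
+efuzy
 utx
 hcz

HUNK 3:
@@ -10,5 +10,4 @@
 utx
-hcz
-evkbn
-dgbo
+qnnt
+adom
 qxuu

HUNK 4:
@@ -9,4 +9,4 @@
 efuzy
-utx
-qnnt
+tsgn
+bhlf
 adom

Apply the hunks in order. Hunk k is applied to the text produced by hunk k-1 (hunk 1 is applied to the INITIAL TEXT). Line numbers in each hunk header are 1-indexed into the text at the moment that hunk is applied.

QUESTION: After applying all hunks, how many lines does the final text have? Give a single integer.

Hunk 1: at line 4 remove [vxzz] add [dpd,vrep,yghz] -> 13 lines: rucpw rlm whyma ril afpme dpd vrep yghz utx hcz evkbn dgbo qxuu
Hunk 2: at line 5 remove [vrep,yghz] add [vehw,wxz,efuzy] -> 14 lines: rucpw rlm whyma ril afpme dpd vehw wxz efuzy utx hcz evkbn dgbo qxuu
Hunk 3: at line 10 remove [hcz,evkbn,dgbo] add [qnnt,adom] -> 13 lines: rucpw rlm whyma ril afpme dpd vehw wxz efuzy utx qnnt adom qxuu
Hunk 4: at line 9 remove [utx,qnnt] add [tsgn,bhlf] -> 13 lines: rucpw rlm whyma ril afpme dpd vehw wxz efuzy tsgn bhlf adom qxuu
Final line count: 13

Answer: 13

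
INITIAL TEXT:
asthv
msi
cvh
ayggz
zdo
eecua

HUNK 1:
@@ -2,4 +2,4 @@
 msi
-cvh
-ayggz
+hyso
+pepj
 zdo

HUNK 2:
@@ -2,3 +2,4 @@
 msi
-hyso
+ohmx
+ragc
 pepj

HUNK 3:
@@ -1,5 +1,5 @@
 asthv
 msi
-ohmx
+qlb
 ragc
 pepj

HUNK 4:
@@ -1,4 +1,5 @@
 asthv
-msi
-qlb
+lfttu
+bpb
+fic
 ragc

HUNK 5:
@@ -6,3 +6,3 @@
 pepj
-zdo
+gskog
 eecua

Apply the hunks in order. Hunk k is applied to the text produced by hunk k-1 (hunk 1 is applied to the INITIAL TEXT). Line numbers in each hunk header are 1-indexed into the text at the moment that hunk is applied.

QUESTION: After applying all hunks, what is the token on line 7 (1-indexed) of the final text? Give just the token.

Hunk 1: at line 2 remove [cvh,ayggz] add [hyso,pepj] -> 6 lines: asthv msi hyso pepj zdo eecua
Hunk 2: at line 2 remove [hyso] add [ohmx,ragc] -> 7 lines: asthv msi ohmx ragc pepj zdo eecua
Hunk 3: at line 1 remove [ohmx] add [qlb] -> 7 lines: asthv msi qlb ragc pepj zdo eecua
Hunk 4: at line 1 remove [msi,qlb] add [lfttu,bpb,fic] -> 8 lines: asthv lfttu bpb fic ragc pepj zdo eecua
Hunk 5: at line 6 remove [zdo] add [gskog] -> 8 lines: asthv lfttu bpb fic ragc pepj gskog eecua
Final line 7: gskog

Answer: gskog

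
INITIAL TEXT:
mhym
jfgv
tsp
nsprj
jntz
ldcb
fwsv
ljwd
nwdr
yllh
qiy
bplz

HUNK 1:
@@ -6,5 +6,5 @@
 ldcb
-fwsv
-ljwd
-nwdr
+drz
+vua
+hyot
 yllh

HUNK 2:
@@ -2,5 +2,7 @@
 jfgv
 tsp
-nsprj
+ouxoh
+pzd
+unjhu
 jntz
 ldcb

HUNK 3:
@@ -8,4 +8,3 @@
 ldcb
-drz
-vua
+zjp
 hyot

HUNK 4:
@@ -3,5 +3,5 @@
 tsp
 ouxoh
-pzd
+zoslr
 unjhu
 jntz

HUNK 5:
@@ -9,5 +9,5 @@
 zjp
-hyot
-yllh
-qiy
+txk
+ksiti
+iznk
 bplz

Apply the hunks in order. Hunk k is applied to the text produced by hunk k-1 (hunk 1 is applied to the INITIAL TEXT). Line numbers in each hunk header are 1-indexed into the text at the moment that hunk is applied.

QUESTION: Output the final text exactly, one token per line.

Hunk 1: at line 6 remove [fwsv,ljwd,nwdr] add [drz,vua,hyot] -> 12 lines: mhym jfgv tsp nsprj jntz ldcb drz vua hyot yllh qiy bplz
Hunk 2: at line 2 remove [nsprj] add [ouxoh,pzd,unjhu] -> 14 lines: mhym jfgv tsp ouxoh pzd unjhu jntz ldcb drz vua hyot yllh qiy bplz
Hunk 3: at line 8 remove [drz,vua] add [zjp] -> 13 lines: mhym jfgv tsp ouxoh pzd unjhu jntz ldcb zjp hyot yllh qiy bplz
Hunk 4: at line 3 remove [pzd] add [zoslr] -> 13 lines: mhym jfgv tsp ouxoh zoslr unjhu jntz ldcb zjp hyot yllh qiy bplz
Hunk 5: at line 9 remove [hyot,yllh,qiy] add [txk,ksiti,iznk] -> 13 lines: mhym jfgv tsp ouxoh zoslr unjhu jntz ldcb zjp txk ksiti iznk bplz

Answer: mhym
jfgv
tsp
ouxoh
zoslr
unjhu
jntz
ldcb
zjp
txk
ksiti
iznk
bplz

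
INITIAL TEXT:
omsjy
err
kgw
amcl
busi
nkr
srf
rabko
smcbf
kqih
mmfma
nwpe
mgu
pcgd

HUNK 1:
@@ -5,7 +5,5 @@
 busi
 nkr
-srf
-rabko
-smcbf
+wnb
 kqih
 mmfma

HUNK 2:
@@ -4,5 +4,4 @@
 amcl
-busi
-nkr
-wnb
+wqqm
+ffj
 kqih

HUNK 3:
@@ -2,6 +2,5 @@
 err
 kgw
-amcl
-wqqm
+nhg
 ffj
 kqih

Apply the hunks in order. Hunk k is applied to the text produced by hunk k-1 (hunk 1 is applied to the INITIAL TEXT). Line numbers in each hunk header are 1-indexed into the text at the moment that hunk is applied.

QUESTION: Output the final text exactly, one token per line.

Hunk 1: at line 5 remove [srf,rabko,smcbf] add [wnb] -> 12 lines: omsjy err kgw amcl busi nkr wnb kqih mmfma nwpe mgu pcgd
Hunk 2: at line 4 remove [busi,nkr,wnb] add [wqqm,ffj] -> 11 lines: omsjy err kgw amcl wqqm ffj kqih mmfma nwpe mgu pcgd
Hunk 3: at line 2 remove [amcl,wqqm] add [nhg] -> 10 lines: omsjy err kgw nhg ffj kqih mmfma nwpe mgu pcgd

Answer: omsjy
err
kgw
nhg
ffj
kqih
mmfma
nwpe
mgu
pcgd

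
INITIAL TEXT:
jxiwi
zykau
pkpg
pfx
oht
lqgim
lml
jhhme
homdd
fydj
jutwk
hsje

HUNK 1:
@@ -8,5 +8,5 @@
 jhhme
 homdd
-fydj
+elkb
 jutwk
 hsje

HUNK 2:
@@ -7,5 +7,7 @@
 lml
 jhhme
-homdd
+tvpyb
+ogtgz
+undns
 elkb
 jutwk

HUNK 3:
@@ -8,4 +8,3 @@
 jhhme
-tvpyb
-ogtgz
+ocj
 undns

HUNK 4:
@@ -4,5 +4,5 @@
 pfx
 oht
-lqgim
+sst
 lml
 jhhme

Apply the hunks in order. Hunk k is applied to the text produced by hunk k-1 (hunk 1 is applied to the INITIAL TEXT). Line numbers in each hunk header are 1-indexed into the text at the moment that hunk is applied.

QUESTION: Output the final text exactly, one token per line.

Hunk 1: at line 8 remove [fydj] add [elkb] -> 12 lines: jxiwi zykau pkpg pfx oht lqgim lml jhhme homdd elkb jutwk hsje
Hunk 2: at line 7 remove [homdd] add [tvpyb,ogtgz,undns] -> 14 lines: jxiwi zykau pkpg pfx oht lqgim lml jhhme tvpyb ogtgz undns elkb jutwk hsje
Hunk 3: at line 8 remove [tvpyb,ogtgz] add [ocj] -> 13 lines: jxiwi zykau pkpg pfx oht lqgim lml jhhme ocj undns elkb jutwk hsje
Hunk 4: at line 4 remove [lqgim] add [sst] -> 13 lines: jxiwi zykau pkpg pfx oht sst lml jhhme ocj undns elkb jutwk hsje

Answer: jxiwi
zykau
pkpg
pfx
oht
sst
lml
jhhme
ocj
undns
elkb
jutwk
hsje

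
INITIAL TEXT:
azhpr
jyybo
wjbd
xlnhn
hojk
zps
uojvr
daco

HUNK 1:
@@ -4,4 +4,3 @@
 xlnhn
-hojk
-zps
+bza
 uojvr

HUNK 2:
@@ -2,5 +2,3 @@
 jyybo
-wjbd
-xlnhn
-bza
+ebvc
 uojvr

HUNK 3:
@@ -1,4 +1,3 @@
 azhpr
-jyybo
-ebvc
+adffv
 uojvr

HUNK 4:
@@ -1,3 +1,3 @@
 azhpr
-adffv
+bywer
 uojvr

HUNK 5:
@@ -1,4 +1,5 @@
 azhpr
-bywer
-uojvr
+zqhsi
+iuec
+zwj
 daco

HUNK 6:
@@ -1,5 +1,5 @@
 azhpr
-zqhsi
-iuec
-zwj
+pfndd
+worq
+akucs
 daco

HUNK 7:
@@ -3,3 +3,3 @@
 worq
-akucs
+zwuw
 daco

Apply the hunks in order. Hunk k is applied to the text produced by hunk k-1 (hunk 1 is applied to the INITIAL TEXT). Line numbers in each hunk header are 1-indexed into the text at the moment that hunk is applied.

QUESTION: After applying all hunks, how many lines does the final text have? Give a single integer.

Answer: 5

Derivation:
Hunk 1: at line 4 remove [hojk,zps] add [bza] -> 7 lines: azhpr jyybo wjbd xlnhn bza uojvr daco
Hunk 2: at line 2 remove [wjbd,xlnhn,bza] add [ebvc] -> 5 lines: azhpr jyybo ebvc uojvr daco
Hunk 3: at line 1 remove [jyybo,ebvc] add [adffv] -> 4 lines: azhpr adffv uojvr daco
Hunk 4: at line 1 remove [adffv] add [bywer] -> 4 lines: azhpr bywer uojvr daco
Hunk 5: at line 1 remove [bywer,uojvr] add [zqhsi,iuec,zwj] -> 5 lines: azhpr zqhsi iuec zwj daco
Hunk 6: at line 1 remove [zqhsi,iuec,zwj] add [pfndd,worq,akucs] -> 5 lines: azhpr pfndd worq akucs daco
Hunk 7: at line 3 remove [akucs] add [zwuw] -> 5 lines: azhpr pfndd worq zwuw daco
Final line count: 5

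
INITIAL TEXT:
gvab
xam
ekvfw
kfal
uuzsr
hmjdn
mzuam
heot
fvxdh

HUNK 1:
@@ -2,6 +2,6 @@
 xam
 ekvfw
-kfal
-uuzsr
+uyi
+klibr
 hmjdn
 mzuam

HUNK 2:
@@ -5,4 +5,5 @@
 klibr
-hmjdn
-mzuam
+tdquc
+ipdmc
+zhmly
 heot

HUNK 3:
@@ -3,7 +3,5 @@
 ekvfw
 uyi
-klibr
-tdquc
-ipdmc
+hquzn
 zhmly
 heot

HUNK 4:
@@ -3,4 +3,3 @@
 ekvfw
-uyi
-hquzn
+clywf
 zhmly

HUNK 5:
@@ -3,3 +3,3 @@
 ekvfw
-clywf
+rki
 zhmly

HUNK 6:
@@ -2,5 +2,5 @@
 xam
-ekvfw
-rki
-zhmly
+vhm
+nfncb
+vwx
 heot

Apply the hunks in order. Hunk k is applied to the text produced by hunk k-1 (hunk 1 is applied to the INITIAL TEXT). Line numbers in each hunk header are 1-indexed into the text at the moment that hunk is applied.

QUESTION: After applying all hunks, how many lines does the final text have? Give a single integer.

Hunk 1: at line 2 remove [kfal,uuzsr] add [uyi,klibr] -> 9 lines: gvab xam ekvfw uyi klibr hmjdn mzuam heot fvxdh
Hunk 2: at line 5 remove [hmjdn,mzuam] add [tdquc,ipdmc,zhmly] -> 10 lines: gvab xam ekvfw uyi klibr tdquc ipdmc zhmly heot fvxdh
Hunk 3: at line 3 remove [klibr,tdquc,ipdmc] add [hquzn] -> 8 lines: gvab xam ekvfw uyi hquzn zhmly heot fvxdh
Hunk 4: at line 3 remove [uyi,hquzn] add [clywf] -> 7 lines: gvab xam ekvfw clywf zhmly heot fvxdh
Hunk 5: at line 3 remove [clywf] add [rki] -> 7 lines: gvab xam ekvfw rki zhmly heot fvxdh
Hunk 6: at line 2 remove [ekvfw,rki,zhmly] add [vhm,nfncb,vwx] -> 7 lines: gvab xam vhm nfncb vwx heot fvxdh
Final line count: 7

Answer: 7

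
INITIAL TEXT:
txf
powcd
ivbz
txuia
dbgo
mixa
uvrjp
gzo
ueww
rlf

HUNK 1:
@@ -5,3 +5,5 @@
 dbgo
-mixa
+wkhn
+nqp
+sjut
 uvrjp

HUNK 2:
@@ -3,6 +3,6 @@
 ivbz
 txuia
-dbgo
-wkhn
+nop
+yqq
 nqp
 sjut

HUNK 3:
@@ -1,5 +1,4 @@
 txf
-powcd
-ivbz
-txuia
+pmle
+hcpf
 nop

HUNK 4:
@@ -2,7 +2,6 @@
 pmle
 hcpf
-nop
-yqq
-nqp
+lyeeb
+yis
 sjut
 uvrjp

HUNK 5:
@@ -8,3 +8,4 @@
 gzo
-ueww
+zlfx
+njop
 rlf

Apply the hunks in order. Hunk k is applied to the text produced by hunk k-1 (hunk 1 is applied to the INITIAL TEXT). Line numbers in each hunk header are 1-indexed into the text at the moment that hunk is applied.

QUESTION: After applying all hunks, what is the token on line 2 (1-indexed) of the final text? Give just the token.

Hunk 1: at line 5 remove [mixa] add [wkhn,nqp,sjut] -> 12 lines: txf powcd ivbz txuia dbgo wkhn nqp sjut uvrjp gzo ueww rlf
Hunk 2: at line 3 remove [dbgo,wkhn] add [nop,yqq] -> 12 lines: txf powcd ivbz txuia nop yqq nqp sjut uvrjp gzo ueww rlf
Hunk 3: at line 1 remove [powcd,ivbz,txuia] add [pmle,hcpf] -> 11 lines: txf pmle hcpf nop yqq nqp sjut uvrjp gzo ueww rlf
Hunk 4: at line 2 remove [nop,yqq,nqp] add [lyeeb,yis] -> 10 lines: txf pmle hcpf lyeeb yis sjut uvrjp gzo ueww rlf
Hunk 5: at line 8 remove [ueww] add [zlfx,njop] -> 11 lines: txf pmle hcpf lyeeb yis sjut uvrjp gzo zlfx njop rlf
Final line 2: pmle

Answer: pmle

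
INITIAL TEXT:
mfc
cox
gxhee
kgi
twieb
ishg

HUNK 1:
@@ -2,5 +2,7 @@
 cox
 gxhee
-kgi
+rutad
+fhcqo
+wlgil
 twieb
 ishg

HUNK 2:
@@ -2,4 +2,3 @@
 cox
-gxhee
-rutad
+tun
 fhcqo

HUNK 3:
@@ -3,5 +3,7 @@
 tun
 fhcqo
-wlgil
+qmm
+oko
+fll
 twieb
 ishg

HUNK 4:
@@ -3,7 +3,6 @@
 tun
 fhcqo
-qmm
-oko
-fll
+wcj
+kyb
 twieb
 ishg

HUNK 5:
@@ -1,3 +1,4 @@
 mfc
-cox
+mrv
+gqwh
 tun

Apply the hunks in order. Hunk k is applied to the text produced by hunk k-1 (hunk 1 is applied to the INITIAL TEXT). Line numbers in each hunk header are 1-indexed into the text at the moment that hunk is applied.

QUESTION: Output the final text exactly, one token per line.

Hunk 1: at line 2 remove [kgi] add [rutad,fhcqo,wlgil] -> 8 lines: mfc cox gxhee rutad fhcqo wlgil twieb ishg
Hunk 2: at line 2 remove [gxhee,rutad] add [tun] -> 7 lines: mfc cox tun fhcqo wlgil twieb ishg
Hunk 3: at line 3 remove [wlgil] add [qmm,oko,fll] -> 9 lines: mfc cox tun fhcqo qmm oko fll twieb ishg
Hunk 4: at line 3 remove [qmm,oko,fll] add [wcj,kyb] -> 8 lines: mfc cox tun fhcqo wcj kyb twieb ishg
Hunk 5: at line 1 remove [cox] add [mrv,gqwh] -> 9 lines: mfc mrv gqwh tun fhcqo wcj kyb twieb ishg

Answer: mfc
mrv
gqwh
tun
fhcqo
wcj
kyb
twieb
ishg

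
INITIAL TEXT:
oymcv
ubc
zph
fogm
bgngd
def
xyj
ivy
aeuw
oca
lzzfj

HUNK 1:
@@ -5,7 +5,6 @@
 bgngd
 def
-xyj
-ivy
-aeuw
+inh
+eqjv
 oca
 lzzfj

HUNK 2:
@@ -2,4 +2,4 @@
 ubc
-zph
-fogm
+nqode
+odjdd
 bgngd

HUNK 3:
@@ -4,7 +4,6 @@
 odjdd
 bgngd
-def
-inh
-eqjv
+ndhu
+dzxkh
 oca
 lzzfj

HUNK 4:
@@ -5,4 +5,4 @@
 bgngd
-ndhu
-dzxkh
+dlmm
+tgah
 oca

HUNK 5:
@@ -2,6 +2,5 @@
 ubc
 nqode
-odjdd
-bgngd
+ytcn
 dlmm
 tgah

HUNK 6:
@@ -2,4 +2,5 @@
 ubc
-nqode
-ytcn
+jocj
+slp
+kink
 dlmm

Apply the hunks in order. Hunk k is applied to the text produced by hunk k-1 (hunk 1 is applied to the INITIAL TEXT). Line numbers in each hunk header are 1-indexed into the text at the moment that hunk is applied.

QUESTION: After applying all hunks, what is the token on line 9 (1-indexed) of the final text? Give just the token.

Answer: lzzfj

Derivation:
Hunk 1: at line 5 remove [xyj,ivy,aeuw] add [inh,eqjv] -> 10 lines: oymcv ubc zph fogm bgngd def inh eqjv oca lzzfj
Hunk 2: at line 2 remove [zph,fogm] add [nqode,odjdd] -> 10 lines: oymcv ubc nqode odjdd bgngd def inh eqjv oca lzzfj
Hunk 3: at line 4 remove [def,inh,eqjv] add [ndhu,dzxkh] -> 9 lines: oymcv ubc nqode odjdd bgngd ndhu dzxkh oca lzzfj
Hunk 4: at line 5 remove [ndhu,dzxkh] add [dlmm,tgah] -> 9 lines: oymcv ubc nqode odjdd bgngd dlmm tgah oca lzzfj
Hunk 5: at line 2 remove [odjdd,bgngd] add [ytcn] -> 8 lines: oymcv ubc nqode ytcn dlmm tgah oca lzzfj
Hunk 6: at line 2 remove [nqode,ytcn] add [jocj,slp,kink] -> 9 lines: oymcv ubc jocj slp kink dlmm tgah oca lzzfj
Final line 9: lzzfj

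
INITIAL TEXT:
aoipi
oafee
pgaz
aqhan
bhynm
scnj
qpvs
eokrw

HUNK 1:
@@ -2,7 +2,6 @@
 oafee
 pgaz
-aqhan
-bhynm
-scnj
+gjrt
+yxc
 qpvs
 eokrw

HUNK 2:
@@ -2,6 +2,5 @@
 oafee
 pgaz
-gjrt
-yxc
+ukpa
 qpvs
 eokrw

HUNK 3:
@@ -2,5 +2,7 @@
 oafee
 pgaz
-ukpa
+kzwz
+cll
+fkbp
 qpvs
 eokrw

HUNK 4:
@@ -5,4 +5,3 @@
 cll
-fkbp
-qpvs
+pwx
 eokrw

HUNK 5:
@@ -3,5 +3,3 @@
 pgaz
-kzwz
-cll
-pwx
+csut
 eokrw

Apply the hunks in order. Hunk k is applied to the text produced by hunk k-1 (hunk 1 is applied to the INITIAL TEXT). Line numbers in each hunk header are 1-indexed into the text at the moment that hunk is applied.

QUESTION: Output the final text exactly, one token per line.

Answer: aoipi
oafee
pgaz
csut
eokrw

Derivation:
Hunk 1: at line 2 remove [aqhan,bhynm,scnj] add [gjrt,yxc] -> 7 lines: aoipi oafee pgaz gjrt yxc qpvs eokrw
Hunk 2: at line 2 remove [gjrt,yxc] add [ukpa] -> 6 lines: aoipi oafee pgaz ukpa qpvs eokrw
Hunk 3: at line 2 remove [ukpa] add [kzwz,cll,fkbp] -> 8 lines: aoipi oafee pgaz kzwz cll fkbp qpvs eokrw
Hunk 4: at line 5 remove [fkbp,qpvs] add [pwx] -> 7 lines: aoipi oafee pgaz kzwz cll pwx eokrw
Hunk 5: at line 3 remove [kzwz,cll,pwx] add [csut] -> 5 lines: aoipi oafee pgaz csut eokrw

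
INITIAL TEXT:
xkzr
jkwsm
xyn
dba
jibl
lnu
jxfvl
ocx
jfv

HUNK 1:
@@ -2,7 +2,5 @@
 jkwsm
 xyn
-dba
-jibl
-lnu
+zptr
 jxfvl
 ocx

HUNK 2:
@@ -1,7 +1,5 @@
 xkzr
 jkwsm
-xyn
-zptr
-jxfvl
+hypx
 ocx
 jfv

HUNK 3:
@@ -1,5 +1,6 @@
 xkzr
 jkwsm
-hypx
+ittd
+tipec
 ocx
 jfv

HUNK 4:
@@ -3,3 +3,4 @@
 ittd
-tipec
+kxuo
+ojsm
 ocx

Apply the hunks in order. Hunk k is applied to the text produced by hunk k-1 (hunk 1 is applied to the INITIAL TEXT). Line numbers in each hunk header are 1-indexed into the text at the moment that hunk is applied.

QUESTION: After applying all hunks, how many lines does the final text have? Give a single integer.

Answer: 7

Derivation:
Hunk 1: at line 2 remove [dba,jibl,lnu] add [zptr] -> 7 lines: xkzr jkwsm xyn zptr jxfvl ocx jfv
Hunk 2: at line 1 remove [xyn,zptr,jxfvl] add [hypx] -> 5 lines: xkzr jkwsm hypx ocx jfv
Hunk 3: at line 1 remove [hypx] add [ittd,tipec] -> 6 lines: xkzr jkwsm ittd tipec ocx jfv
Hunk 4: at line 3 remove [tipec] add [kxuo,ojsm] -> 7 lines: xkzr jkwsm ittd kxuo ojsm ocx jfv
Final line count: 7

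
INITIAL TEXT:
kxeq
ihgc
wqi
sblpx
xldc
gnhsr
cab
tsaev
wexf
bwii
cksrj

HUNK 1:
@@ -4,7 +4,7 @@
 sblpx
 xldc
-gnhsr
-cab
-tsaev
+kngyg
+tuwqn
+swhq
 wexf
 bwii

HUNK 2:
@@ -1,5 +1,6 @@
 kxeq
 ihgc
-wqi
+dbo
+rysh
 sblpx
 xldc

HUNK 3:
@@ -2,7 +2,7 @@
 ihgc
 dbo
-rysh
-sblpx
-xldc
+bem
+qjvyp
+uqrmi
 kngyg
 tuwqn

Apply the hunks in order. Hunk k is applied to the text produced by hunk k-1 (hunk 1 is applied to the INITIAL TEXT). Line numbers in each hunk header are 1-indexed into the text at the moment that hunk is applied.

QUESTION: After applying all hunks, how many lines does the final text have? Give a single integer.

Answer: 12

Derivation:
Hunk 1: at line 4 remove [gnhsr,cab,tsaev] add [kngyg,tuwqn,swhq] -> 11 lines: kxeq ihgc wqi sblpx xldc kngyg tuwqn swhq wexf bwii cksrj
Hunk 2: at line 1 remove [wqi] add [dbo,rysh] -> 12 lines: kxeq ihgc dbo rysh sblpx xldc kngyg tuwqn swhq wexf bwii cksrj
Hunk 3: at line 2 remove [rysh,sblpx,xldc] add [bem,qjvyp,uqrmi] -> 12 lines: kxeq ihgc dbo bem qjvyp uqrmi kngyg tuwqn swhq wexf bwii cksrj
Final line count: 12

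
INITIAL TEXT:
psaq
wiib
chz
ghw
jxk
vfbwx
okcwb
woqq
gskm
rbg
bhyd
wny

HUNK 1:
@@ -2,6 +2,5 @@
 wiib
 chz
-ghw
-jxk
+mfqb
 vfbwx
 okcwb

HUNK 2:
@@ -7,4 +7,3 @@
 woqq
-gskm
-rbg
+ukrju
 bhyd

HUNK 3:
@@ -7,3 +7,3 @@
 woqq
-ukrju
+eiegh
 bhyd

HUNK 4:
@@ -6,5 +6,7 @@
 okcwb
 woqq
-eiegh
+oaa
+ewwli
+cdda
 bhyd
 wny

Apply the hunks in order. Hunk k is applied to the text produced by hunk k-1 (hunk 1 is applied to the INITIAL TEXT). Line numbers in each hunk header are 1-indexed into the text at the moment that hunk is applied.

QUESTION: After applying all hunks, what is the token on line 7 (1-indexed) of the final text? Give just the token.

Hunk 1: at line 2 remove [ghw,jxk] add [mfqb] -> 11 lines: psaq wiib chz mfqb vfbwx okcwb woqq gskm rbg bhyd wny
Hunk 2: at line 7 remove [gskm,rbg] add [ukrju] -> 10 lines: psaq wiib chz mfqb vfbwx okcwb woqq ukrju bhyd wny
Hunk 3: at line 7 remove [ukrju] add [eiegh] -> 10 lines: psaq wiib chz mfqb vfbwx okcwb woqq eiegh bhyd wny
Hunk 4: at line 6 remove [eiegh] add [oaa,ewwli,cdda] -> 12 lines: psaq wiib chz mfqb vfbwx okcwb woqq oaa ewwli cdda bhyd wny
Final line 7: woqq

Answer: woqq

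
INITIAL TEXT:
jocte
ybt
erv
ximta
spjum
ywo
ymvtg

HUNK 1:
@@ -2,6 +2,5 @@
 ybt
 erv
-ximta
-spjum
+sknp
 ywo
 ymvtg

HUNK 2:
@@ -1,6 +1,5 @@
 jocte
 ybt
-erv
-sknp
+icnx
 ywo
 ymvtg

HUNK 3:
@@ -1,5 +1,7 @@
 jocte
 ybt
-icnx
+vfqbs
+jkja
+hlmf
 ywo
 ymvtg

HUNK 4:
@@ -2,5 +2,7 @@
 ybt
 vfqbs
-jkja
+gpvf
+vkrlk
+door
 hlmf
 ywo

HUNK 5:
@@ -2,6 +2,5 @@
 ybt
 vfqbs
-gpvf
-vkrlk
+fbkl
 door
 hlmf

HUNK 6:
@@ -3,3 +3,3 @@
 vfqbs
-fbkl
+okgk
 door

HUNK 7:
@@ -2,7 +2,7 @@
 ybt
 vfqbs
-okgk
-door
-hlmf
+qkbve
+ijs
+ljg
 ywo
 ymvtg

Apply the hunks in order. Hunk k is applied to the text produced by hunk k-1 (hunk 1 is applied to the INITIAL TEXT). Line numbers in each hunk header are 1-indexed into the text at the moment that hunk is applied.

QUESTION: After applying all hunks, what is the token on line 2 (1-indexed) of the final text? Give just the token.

Hunk 1: at line 2 remove [ximta,spjum] add [sknp] -> 6 lines: jocte ybt erv sknp ywo ymvtg
Hunk 2: at line 1 remove [erv,sknp] add [icnx] -> 5 lines: jocte ybt icnx ywo ymvtg
Hunk 3: at line 1 remove [icnx] add [vfqbs,jkja,hlmf] -> 7 lines: jocte ybt vfqbs jkja hlmf ywo ymvtg
Hunk 4: at line 2 remove [jkja] add [gpvf,vkrlk,door] -> 9 lines: jocte ybt vfqbs gpvf vkrlk door hlmf ywo ymvtg
Hunk 5: at line 2 remove [gpvf,vkrlk] add [fbkl] -> 8 lines: jocte ybt vfqbs fbkl door hlmf ywo ymvtg
Hunk 6: at line 3 remove [fbkl] add [okgk] -> 8 lines: jocte ybt vfqbs okgk door hlmf ywo ymvtg
Hunk 7: at line 2 remove [okgk,door,hlmf] add [qkbve,ijs,ljg] -> 8 lines: jocte ybt vfqbs qkbve ijs ljg ywo ymvtg
Final line 2: ybt

Answer: ybt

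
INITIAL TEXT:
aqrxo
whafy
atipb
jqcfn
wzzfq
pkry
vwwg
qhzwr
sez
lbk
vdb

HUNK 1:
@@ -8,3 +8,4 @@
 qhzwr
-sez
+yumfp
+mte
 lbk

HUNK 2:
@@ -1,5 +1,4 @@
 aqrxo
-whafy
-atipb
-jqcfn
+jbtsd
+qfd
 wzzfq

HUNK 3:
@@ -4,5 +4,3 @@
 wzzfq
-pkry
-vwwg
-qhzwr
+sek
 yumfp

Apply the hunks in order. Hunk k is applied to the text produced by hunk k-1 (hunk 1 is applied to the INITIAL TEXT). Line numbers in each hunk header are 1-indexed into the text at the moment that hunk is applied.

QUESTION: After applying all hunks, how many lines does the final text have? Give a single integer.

Hunk 1: at line 8 remove [sez] add [yumfp,mte] -> 12 lines: aqrxo whafy atipb jqcfn wzzfq pkry vwwg qhzwr yumfp mte lbk vdb
Hunk 2: at line 1 remove [whafy,atipb,jqcfn] add [jbtsd,qfd] -> 11 lines: aqrxo jbtsd qfd wzzfq pkry vwwg qhzwr yumfp mte lbk vdb
Hunk 3: at line 4 remove [pkry,vwwg,qhzwr] add [sek] -> 9 lines: aqrxo jbtsd qfd wzzfq sek yumfp mte lbk vdb
Final line count: 9

Answer: 9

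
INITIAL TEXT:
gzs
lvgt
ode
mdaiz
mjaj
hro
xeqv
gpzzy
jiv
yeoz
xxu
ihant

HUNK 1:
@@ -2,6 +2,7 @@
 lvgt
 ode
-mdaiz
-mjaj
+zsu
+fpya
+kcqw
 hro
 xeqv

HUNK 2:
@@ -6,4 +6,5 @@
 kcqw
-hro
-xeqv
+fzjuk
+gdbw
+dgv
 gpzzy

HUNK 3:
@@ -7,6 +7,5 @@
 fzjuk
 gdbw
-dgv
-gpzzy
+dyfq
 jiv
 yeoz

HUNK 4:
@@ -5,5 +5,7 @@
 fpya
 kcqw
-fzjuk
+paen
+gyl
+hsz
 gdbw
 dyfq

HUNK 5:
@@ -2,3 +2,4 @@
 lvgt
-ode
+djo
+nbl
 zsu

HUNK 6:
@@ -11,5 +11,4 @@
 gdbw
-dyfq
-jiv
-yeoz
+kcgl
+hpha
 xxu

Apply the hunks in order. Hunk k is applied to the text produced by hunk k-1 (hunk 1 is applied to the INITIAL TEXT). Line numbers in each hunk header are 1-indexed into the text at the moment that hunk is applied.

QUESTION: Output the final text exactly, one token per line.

Hunk 1: at line 2 remove [mdaiz,mjaj] add [zsu,fpya,kcqw] -> 13 lines: gzs lvgt ode zsu fpya kcqw hro xeqv gpzzy jiv yeoz xxu ihant
Hunk 2: at line 6 remove [hro,xeqv] add [fzjuk,gdbw,dgv] -> 14 lines: gzs lvgt ode zsu fpya kcqw fzjuk gdbw dgv gpzzy jiv yeoz xxu ihant
Hunk 3: at line 7 remove [dgv,gpzzy] add [dyfq] -> 13 lines: gzs lvgt ode zsu fpya kcqw fzjuk gdbw dyfq jiv yeoz xxu ihant
Hunk 4: at line 5 remove [fzjuk] add [paen,gyl,hsz] -> 15 lines: gzs lvgt ode zsu fpya kcqw paen gyl hsz gdbw dyfq jiv yeoz xxu ihant
Hunk 5: at line 2 remove [ode] add [djo,nbl] -> 16 lines: gzs lvgt djo nbl zsu fpya kcqw paen gyl hsz gdbw dyfq jiv yeoz xxu ihant
Hunk 6: at line 11 remove [dyfq,jiv,yeoz] add [kcgl,hpha] -> 15 lines: gzs lvgt djo nbl zsu fpya kcqw paen gyl hsz gdbw kcgl hpha xxu ihant

Answer: gzs
lvgt
djo
nbl
zsu
fpya
kcqw
paen
gyl
hsz
gdbw
kcgl
hpha
xxu
ihant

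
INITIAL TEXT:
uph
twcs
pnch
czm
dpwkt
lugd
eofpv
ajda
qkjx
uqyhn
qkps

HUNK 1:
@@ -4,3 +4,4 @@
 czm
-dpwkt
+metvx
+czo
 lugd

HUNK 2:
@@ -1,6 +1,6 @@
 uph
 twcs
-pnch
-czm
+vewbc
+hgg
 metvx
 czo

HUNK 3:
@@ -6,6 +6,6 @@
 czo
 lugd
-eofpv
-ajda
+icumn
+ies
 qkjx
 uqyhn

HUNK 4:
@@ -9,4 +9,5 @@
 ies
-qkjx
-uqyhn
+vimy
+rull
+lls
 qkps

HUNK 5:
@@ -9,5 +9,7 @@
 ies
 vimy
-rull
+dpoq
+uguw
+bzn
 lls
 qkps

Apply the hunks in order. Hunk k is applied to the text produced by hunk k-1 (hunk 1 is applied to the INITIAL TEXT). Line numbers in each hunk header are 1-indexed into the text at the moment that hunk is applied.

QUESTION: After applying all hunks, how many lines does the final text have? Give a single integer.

Answer: 15

Derivation:
Hunk 1: at line 4 remove [dpwkt] add [metvx,czo] -> 12 lines: uph twcs pnch czm metvx czo lugd eofpv ajda qkjx uqyhn qkps
Hunk 2: at line 1 remove [pnch,czm] add [vewbc,hgg] -> 12 lines: uph twcs vewbc hgg metvx czo lugd eofpv ajda qkjx uqyhn qkps
Hunk 3: at line 6 remove [eofpv,ajda] add [icumn,ies] -> 12 lines: uph twcs vewbc hgg metvx czo lugd icumn ies qkjx uqyhn qkps
Hunk 4: at line 9 remove [qkjx,uqyhn] add [vimy,rull,lls] -> 13 lines: uph twcs vewbc hgg metvx czo lugd icumn ies vimy rull lls qkps
Hunk 5: at line 9 remove [rull] add [dpoq,uguw,bzn] -> 15 lines: uph twcs vewbc hgg metvx czo lugd icumn ies vimy dpoq uguw bzn lls qkps
Final line count: 15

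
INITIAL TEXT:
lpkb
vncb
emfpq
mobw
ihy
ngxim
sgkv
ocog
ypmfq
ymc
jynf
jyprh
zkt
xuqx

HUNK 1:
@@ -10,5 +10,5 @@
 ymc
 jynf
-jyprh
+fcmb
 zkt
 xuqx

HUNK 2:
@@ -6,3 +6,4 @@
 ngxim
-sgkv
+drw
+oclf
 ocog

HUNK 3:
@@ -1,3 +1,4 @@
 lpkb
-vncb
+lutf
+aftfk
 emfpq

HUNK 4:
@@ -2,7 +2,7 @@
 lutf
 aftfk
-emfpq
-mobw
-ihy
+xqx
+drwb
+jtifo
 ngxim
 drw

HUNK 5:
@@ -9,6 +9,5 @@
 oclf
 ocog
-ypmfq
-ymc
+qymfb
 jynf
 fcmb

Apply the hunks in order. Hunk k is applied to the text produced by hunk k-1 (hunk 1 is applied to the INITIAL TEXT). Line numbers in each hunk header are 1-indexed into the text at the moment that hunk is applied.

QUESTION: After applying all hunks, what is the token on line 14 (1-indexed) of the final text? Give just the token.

Hunk 1: at line 10 remove [jyprh] add [fcmb] -> 14 lines: lpkb vncb emfpq mobw ihy ngxim sgkv ocog ypmfq ymc jynf fcmb zkt xuqx
Hunk 2: at line 6 remove [sgkv] add [drw,oclf] -> 15 lines: lpkb vncb emfpq mobw ihy ngxim drw oclf ocog ypmfq ymc jynf fcmb zkt xuqx
Hunk 3: at line 1 remove [vncb] add [lutf,aftfk] -> 16 lines: lpkb lutf aftfk emfpq mobw ihy ngxim drw oclf ocog ypmfq ymc jynf fcmb zkt xuqx
Hunk 4: at line 2 remove [emfpq,mobw,ihy] add [xqx,drwb,jtifo] -> 16 lines: lpkb lutf aftfk xqx drwb jtifo ngxim drw oclf ocog ypmfq ymc jynf fcmb zkt xuqx
Hunk 5: at line 9 remove [ypmfq,ymc] add [qymfb] -> 15 lines: lpkb lutf aftfk xqx drwb jtifo ngxim drw oclf ocog qymfb jynf fcmb zkt xuqx
Final line 14: zkt

Answer: zkt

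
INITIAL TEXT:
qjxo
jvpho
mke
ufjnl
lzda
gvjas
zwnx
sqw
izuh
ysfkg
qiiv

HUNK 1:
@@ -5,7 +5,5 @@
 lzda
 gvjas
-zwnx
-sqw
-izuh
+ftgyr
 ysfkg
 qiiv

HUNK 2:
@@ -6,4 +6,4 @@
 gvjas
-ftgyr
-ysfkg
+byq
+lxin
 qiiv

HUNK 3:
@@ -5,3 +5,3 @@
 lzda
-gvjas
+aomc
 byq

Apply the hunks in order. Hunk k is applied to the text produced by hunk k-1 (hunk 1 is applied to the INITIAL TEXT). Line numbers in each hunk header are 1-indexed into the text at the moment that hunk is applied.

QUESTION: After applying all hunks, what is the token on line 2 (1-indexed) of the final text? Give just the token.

Answer: jvpho

Derivation:
Hunk 1: at line 5 remove [zwnx,sqw,izuh] add [ftgyr] -> 9 lines: qjxo jvpho mke ufjnl lzda gvjas ftgyr ysfkg qiiv
Hunk 2: at line 6 remove [ftgyr,ysfkg] add [byq,lxin] -> 9 lines: qjxo jvpho mke ufjnl lzda gvjas byq lxin qiiv
Hunk 3: at line 5 remove [gvjas] add [aomc] -> 9 lines: qjxo jvpho mke ufjnl lzda aomc byq lxin qiiv
Final line 2: jvpho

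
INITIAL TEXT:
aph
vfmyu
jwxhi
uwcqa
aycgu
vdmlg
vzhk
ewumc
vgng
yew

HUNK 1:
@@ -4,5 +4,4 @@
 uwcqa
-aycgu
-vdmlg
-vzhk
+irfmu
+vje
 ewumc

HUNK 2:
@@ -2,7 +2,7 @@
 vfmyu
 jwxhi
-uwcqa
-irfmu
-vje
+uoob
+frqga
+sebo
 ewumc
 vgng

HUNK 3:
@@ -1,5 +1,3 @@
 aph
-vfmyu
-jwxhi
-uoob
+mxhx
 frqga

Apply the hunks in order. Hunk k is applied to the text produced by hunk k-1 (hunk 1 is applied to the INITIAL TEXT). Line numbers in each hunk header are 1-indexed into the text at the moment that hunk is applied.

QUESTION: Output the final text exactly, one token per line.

Answer: aph
mxhx
frqga
sebo
ewumc
vgng
yew

Derivation:
Hunk 1: at line 4 remove [aycgu,vdmlg,vzhk] add [irfmu,vje] -> 9 lines: aph vfmyu jwxhi uwcqa irfmu vje ewumc vgng yew
Hunk 2: at line 2 remove [uwcqa,irfmu,vje] add [uoob,frqga,sebo] -> 9 lines: aph vfmyu jwxhi uoob frqga sebo ewumc vgng yew
Hunk 3: at line 1 remove [vfmyu,jwxhi,uoob] add [mxhx] -> 7 lines: aph mxhx frqga sebo ewumc vgng yew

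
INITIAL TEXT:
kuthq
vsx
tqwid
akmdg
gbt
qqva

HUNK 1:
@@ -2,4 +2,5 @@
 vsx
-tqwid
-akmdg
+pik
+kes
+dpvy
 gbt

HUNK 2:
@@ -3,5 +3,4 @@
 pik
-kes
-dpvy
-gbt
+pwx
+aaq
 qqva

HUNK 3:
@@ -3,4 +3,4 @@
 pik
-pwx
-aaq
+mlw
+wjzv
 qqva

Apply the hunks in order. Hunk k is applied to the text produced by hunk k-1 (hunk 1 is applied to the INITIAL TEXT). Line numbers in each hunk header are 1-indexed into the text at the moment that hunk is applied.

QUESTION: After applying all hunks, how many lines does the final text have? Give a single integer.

Hunk 1: at line 2 remove [tqwid,akmdg] add [pik,kes,dpvy] -> 7 lines: kuthq vsx pik kes dpvy gbt qqva
Hunk 2: at line 3 remove [kes,dpvy,gbt] add [pwx,aaq] -> 6 lines: kuthq vsx pik pwx aaq qqva
Hunk 3: at line 3 remove [pwx,aaq] add [mlw,wjzv] -> 6 lines: kuthq vsx pik mlw wjzv qqva
Final line count: 6

Answer: 6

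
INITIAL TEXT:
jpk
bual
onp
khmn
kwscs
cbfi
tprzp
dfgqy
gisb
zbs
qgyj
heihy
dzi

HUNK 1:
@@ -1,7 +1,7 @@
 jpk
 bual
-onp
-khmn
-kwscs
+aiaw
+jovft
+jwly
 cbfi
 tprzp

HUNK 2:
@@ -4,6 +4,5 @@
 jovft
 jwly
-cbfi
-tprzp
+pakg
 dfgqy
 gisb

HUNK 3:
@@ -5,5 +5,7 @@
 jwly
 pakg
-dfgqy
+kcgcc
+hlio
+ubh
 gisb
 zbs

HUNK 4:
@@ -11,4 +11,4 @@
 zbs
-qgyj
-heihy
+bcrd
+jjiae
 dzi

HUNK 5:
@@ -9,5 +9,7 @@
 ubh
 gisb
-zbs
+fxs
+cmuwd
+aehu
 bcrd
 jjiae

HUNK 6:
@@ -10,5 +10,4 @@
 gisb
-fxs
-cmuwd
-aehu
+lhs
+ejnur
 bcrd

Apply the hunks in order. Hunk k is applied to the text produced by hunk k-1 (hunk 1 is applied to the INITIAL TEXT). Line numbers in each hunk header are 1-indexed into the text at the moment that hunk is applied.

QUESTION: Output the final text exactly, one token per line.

Hunk 1: at line 1 remove [onp,khmn,kwscs] add [aiaw,jovft,jwly] -> 13 lines: jpk bual aiaw jovft jwly cbfi tprzp dfgqy gisb zbs qgyj heihy dzi
Hunk 2: at line 4 remove [cbfi,tprzp] add [pakg] -> 12 lines: jpk bual aiaw jovft jwly pakg dfgqy gisb zbs qgyj heihy dzi
Hunk 3: at line 5 remove [dfgqy] add [kcgcc,hlio,ubh] -> 14 lines: jpk bual aiaw jovft jwly pakg kcgcc hlio ubh gisb zbs qgyj heihy dzi
Hunk 4: at line 11 remove [qgyj,heihy] add [bcrd,jjiae] -> 14 lines: jpk bual aiaw jovft jwly pakg kcgcc hlio ubh gisb zbs bcrd jjiae dzi
Hunk 5: at line 9 remove [zbs] add [fxs,cmuwd,aehu] -> 16 lines: jpk bual aiaw jovft jwly pakg kcgcc hlio ubh gisb fxs cmuwd aehu bcrd jjiae dzi
Hunk 6: at line 10 remove [fxs,cmuwd,aehu] add [lhs,ejnur] -> 15 lines: jpk bual aiaw jovft jwly pakg kcgcc hlio ubh gisb lhs ejnur bcrd jjiae dzi

Answer: jpk
bual
aiaw
jovft
jwly
pakg
kcgcc
hlio
ubh
gisb
lhs
ejnur
bcrd
jjiae
dzi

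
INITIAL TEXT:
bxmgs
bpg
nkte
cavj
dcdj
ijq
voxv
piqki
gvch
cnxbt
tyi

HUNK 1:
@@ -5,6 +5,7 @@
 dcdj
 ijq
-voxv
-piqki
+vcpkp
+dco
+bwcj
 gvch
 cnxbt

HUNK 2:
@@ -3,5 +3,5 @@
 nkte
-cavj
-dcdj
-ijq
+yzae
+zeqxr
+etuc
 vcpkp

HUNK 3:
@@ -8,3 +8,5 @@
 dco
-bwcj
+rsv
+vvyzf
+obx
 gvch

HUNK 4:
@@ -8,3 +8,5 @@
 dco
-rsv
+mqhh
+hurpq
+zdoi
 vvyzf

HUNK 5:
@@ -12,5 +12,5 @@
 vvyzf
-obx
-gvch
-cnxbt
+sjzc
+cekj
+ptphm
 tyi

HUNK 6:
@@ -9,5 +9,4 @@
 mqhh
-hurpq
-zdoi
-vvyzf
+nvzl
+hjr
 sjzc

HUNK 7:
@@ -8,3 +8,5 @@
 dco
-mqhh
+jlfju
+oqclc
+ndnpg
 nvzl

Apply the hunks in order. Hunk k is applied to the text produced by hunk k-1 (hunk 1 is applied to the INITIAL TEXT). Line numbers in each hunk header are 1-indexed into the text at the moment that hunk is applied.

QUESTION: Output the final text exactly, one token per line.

Hunk 1: at line 5 remove [voxv,piqki] add [vcpkp,dco,bwcj] -> 12 lines: bxmgs bpg nkte cavj dcdj ijq vcpkp dco bwcj gvch cnxbt tyi
Hunk 2: at line 3 remove [cavj,dcdj,ijq] add [yzae,zeqxr,etuc] -> 12 lines: bxmgs bpg nkte yzae zeqxr etuc vcpkp dco bwcj gvch cnxbt tyi
Hunk 3: at line 8 remove [bwcj] add [rsv,vvyzf,obx] -> 14 lines: bxmgs bpg nkte yzae zeqxr etuc vcpkp dco rsv vvyzf obx gvch cnxbt tyi
Hunk 4: at line 8 remove [rsv] add [mqhh,hurpq,zdoi] -> 16 lines: bxmgs bpg nkte yzae zeqxr etuc vcpkp dco mqhh hurpq zdoi vvyzf obx gvch cnxbt tyi
Hunk 5: at line 12 remove [obx,gvch,cnxbt] add [sjzc,cekj,ptphm] -> 16 lines: bxmgs bpg nkte yzae zeqxr etuc vcpkp dco mqhh hurpq zdoi vvyzf sjzc cekj ptphm tyi
Hunk 6: at line 9 remove [hurpq,zdoi,vvyzf] add [nvzl,hjr] -> 15 lines: bxmgs bpg nkte yzae zeqxr etuc vcpkp dco mqhh nvzl hjr sjzc cekj ptphm tyi
Hunk 7: at line 8 remove [mqhh] add [jlfju,oqclc,ndnpg] -> 17 lines: bxmgs bpg nkte yzae zeqxr etuc vcpkp dco jlfju oqclc ndnpg nvzl hjr sjzc cekj ptphm tyi

Answer: bxmgs
bpg
nkte
yzae
zeqxr
etuc
vcpkp
dco
jlfju
oqclc
ndnpg
nvzl
hjr
sjzc
cekj
ptphm
tyi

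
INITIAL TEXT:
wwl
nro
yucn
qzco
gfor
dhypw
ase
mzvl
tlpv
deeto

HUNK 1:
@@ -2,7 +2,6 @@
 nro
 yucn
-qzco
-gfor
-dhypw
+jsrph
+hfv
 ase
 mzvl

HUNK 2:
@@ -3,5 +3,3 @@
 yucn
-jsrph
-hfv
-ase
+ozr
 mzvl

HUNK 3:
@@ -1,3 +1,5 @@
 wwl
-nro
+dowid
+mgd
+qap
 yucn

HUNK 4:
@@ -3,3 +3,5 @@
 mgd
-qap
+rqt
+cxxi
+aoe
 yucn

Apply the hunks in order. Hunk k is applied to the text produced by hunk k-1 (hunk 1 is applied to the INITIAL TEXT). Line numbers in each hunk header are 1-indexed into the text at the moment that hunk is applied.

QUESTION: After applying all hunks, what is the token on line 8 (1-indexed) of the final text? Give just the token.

Answer: ozr

Derivation:
Hunk 1: at line 2 remove [qzco,gfor,dhypw] add [jsrph,hfv] -> 9 lines: wwl nro yucn jsrph hfv ase mzvl tlpv deeto
Hunk 2: at line 3 remove [jsrph,hfv,ase] add [ozr] -> 7 lines: wwl nro yucn ozr mzvl tlpv deeto
Hunk 3: at line 1 remove [nro] add [dowid,mgd,qap] -> 9 lines: wwl dowid mgd qap yucn ozr mzvl tlpv deeto
Hunk 4: at line 3 remove [qap] add [rqt,cxxi,aoe] -> 11 lines: wwl dowid mgd rqt cxxi aoe yucn ozr mzvl tlpv deeto
Final line 8: ozr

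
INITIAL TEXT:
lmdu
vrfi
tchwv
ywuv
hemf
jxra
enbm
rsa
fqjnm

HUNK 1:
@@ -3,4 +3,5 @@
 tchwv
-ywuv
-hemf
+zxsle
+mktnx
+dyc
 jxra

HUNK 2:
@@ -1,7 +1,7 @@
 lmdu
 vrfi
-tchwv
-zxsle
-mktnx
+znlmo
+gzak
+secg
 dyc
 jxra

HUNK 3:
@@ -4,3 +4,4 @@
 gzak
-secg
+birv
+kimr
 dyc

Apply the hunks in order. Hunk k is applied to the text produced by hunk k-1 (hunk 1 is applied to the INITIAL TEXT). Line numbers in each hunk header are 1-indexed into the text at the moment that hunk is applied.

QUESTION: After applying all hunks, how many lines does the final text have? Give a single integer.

Answer: 11

Derivation:
Hunk 1: at line 3 remove [ywuv,hemf] add [zxsle,mktnx,dyc] -> 10 lines: lmdu vrfi tchwv zxsle mktnx dyc jxra enbm rsa fqjnm
Hunk 2: at line 1 remove [tchwv,zxsle,mktnx] add [znlmo,gzak,secg] -> 10 lines: lmdu vrfi znlmo gzak secg dyc jxra enbm rsa fqjnm
Hunk 3: at line 4 remove [secg] add [birv,kimr] -> 11 lines: lmdu vrfi znlmo gzak birv kimr dyc jxra enbm rsa fqjnm
Final line count: 11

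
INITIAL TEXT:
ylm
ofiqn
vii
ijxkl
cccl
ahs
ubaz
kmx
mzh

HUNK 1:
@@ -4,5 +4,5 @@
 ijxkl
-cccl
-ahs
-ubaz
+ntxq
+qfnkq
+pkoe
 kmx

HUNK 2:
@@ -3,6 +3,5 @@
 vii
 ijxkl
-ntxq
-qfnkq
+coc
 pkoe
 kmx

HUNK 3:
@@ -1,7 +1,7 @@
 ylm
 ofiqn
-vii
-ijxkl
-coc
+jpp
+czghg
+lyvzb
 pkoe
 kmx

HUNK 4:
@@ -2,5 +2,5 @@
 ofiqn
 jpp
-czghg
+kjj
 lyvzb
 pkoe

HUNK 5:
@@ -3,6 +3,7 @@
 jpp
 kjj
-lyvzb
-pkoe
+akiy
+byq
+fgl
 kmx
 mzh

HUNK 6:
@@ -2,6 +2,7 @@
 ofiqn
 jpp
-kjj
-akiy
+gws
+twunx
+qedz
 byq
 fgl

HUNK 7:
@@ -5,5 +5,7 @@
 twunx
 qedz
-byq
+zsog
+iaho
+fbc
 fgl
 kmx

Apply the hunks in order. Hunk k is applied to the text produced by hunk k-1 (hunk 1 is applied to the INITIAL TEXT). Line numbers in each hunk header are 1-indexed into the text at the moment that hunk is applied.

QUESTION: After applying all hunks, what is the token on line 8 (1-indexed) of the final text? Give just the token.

Answer: iaho

Derivation:
Hunk 1: at line 4 remove [cccl,ahs,ubaz] add [ntxq,qfnkq,pkoe] -> 9 lines: ylm ofiqn vii ijxkl ntxq qfnkq pkoe kmx mzh
Hunk 2: at line 3 remove [ntxq,qfnkq] add [coc] -> 8 lines: ylm ofiqn vii ijxkl coc pkoe kmx mzh
Hunk 3: at line 1 remove [vii,ijxkl,coc] add [jpp,czghg,lyvzb] -> 8 lines: ylm ofiqn jpp czghg lyvzb pkoe kmx mzh
Hunk 4: at line 2 remove [czghg] add [kjj] -> 8 lines: ylm ofiqn jpp kjj lyvzb pkoe kmx mzh
Hunk 5: at line 3 remove [lyvzb,pkoe] add [akiy,byq,fgl] -> 9 lines: ylm ofiqn jpp kjj akiy byq fgl kmx mzh
Hunk 6: at line 2 remove [kjj,akiy] add [gws,twunx,qedz] -> 10 lines: ylm ofiqn jpp gws twunx qedz byq fgl kmx mzh
Hunk 7: at line 5 remove [byq] add [zsog,iaho,fbc] -> 12 lines: ylm ofiqn jpp gws twunx qedz zsog iaho fbc fgl kmx mzh
Final line 8: iaho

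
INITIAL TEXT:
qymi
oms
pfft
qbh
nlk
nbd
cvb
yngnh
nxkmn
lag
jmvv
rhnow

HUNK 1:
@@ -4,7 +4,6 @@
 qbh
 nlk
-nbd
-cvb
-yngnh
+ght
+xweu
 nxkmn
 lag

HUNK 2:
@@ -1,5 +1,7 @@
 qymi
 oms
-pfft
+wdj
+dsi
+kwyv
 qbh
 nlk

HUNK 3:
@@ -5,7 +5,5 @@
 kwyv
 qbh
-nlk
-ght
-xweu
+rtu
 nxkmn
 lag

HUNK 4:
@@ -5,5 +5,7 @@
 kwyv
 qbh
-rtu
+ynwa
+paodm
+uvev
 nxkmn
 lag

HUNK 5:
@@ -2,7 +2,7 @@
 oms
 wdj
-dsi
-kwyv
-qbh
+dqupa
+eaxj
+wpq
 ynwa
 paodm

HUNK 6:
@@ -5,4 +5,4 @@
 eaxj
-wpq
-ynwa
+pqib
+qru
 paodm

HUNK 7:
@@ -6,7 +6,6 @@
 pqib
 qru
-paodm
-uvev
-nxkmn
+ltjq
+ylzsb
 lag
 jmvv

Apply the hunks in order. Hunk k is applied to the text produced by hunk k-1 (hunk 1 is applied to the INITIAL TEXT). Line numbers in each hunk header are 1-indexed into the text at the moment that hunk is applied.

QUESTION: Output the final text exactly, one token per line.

Answer: qymi
oms
wdj
dqupa
eaxj
pqib
qru
ltjq
ylzsb
lag
jmvv
rhnow

Derivation:
Hunk 1: at line 4 remove [nbd,cvb,yngnh] add [ght,xweu] -> 11 lines: qymi oms pfft qbh nlk ght xweu nxkmn lag jmvv rhnow
Hunk 2: at line 1 remove [pfft] add [wdj,dsi,kwyv] -> 13 lines: qymi oms wdj dsi kwyv qbh nlk ght xweu nxkmn lag jmvv rhnow
Hunk 3: at line 5 remove [nlk,ght,xweu] add [rtu] -> 11 lines: qymi oms wdj dsi kwyv qbh rtu nxkmn lag jmvv rhnow
Hunk 4: at line 5 remove [rtu] add [ynwa,paodm,uvev] -> 13 lines: qymi oms wdj dsi kwyv qbh ynwa paodm uvev nxkmn lag jmvv rhnow
Hunk 5: at line 2 remove [dsi,kwyv,qbh] add [dqupa,eaxj,wpq] -> 13 lines: qymi oms wdj dqupa eaxj wpq ynwa paodm uvev nxkmn lag jmvv rhnow
Hunk 6: at line 5 remove [wpq,ynwa] add [pqib,qru] -> 13 lines: qymi oms wdj dqupa eaxj pqib qru paodm uvev nxkmn lag jmvv rhnow
Hunk 7: at line 6 remove [paodm,uvev,nxkmn] add [ltjq,ylzsb] -> 12 lines: qymi oms wdj dqupa eaxj pqib qru ltjq ylzsb lag jmvv rhnow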